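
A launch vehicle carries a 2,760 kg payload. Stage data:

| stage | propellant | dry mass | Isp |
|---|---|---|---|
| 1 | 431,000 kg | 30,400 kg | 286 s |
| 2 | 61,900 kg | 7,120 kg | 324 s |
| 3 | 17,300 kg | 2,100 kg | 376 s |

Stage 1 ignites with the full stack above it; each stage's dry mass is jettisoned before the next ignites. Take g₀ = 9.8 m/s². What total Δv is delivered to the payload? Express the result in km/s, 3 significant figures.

Ignition mass of stage 1 = 431,000+30,400 + 61,900+7,120 + 17,300+2,100 + 2,760 = 552,580 kg.
Stage 1: m₀ = 552,580 kg, m_f = 552,580 − 431,000 = 121,580 kg; Δv = 286×9.8×ln(4.545) = 2802.8×1.5140 ≈ 4244 m/s.
Stage 2: m₀ = 91,180 kg, m_f = 91,180 − 61,900 = 29,280 kg; Δv = 324×9.8×ln(3.114) = 3175.2×1.1359 ≈ 3607 m/s.
Stage 3: m₀ = 22,160 kg, m_f = 22,160 − 17,300 = 4,860 kg; Δv = 376×9.8×ln(4.56) = 3684.8×1.5173 ≈ 5591 m/s.
Total Δv = 4244 + 3607 + 5591 = 13442 m/s.

Δv ≈ 13.4 km/s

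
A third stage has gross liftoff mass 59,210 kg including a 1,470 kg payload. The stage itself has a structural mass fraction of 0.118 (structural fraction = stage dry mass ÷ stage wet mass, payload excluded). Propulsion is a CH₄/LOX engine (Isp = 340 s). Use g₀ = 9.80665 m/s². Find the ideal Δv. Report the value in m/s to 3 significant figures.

Δv ≈ 6560 m/s

Stage wet mass = m₀ − payload = 59,210 − 1,470 = 57,740 kg.
Stage dry mass = ε × stage wet mass = 0.118 × 57,740 = 6,813.32 kg.
Burnout mass m_f = stage dry + payload = 6,813.32 + 1,470 = 8,283.32 kg.
v_e = Isp · g₀ = 340 × 9.80665 = 3334.3 m/s.
Rocket equation: Δv = v_e · ln(59,210/8,283.32) = 3334.3 × ln(7.148) = 3334.3 × 1.9668 ≈ 6558 m/s.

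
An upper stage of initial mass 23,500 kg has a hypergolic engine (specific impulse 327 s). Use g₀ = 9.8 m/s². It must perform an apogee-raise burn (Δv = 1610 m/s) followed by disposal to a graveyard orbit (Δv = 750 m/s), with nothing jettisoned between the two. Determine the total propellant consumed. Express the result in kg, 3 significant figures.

total propellant consumed ≈ 12200 kg

v_e = Isp · g₀ = 327 × 9.8 = 3204.6 m/s.
After the first burn: m = 23500 × exp(−1610/3204.6) = 23500 × 0.60508 = 14,219.4 kg.
After the second burn: m = 14,219.4 × exp(−750/3204.6) = 14,219.4 × 0.79133 = 11,252.2 kg.
Total propellant = m₀ − m_final = 23500 − 11,252.2 = 12,247.8 kg.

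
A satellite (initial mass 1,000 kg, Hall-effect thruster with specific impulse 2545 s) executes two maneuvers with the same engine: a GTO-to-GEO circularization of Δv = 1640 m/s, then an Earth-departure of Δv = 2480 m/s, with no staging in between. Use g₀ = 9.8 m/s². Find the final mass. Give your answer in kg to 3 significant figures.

v_e = Isp · g₀ = 2545 × 9.8 = 24941.0 m/s.
After the first burn: m = 1000 × exp(−1640/24941.0) = 1000 × 0.93636 = 936.36 kg.
After the second burn: m = 936.36 × exp(−2480/24941.0) = 936.36 × 0.90535 = 847.734 kg.

final mass ≈ 848 kg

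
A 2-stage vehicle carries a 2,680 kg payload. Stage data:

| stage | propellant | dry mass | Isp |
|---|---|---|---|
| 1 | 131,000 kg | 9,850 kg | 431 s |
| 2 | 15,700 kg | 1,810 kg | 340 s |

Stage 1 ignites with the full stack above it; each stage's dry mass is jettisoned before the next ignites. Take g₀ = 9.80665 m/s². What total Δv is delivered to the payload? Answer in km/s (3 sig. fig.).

Δv ≈ 12.1 km/s

Ignition mass of stage 1 = 131,000+9,850 + 15,700+1,810 + 2,680 = 161,040 kg.
Stage 1: m₀ = 161,040 kg, m_f = 161,040 − 131,000 = 30,040 kg; Δv = 431×9.80665×ln(5.361) = 4226.7×1.6791 ≈ 7097 m/s.
Stage 2: m₀ = 20,190 kg, m_f = 20,190 − 15,700 = 4,490 kg; Δv = 340×9.80665×ln(4.497) = 3334.3×1.5033 ≈ 5013 m/s.
Total Δv = 7097 + 5013 = 12110 m/s.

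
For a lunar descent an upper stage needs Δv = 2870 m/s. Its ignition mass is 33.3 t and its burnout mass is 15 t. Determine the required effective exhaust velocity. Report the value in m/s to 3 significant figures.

ln(m₀/m_f) = ln(33300/15000) = ln(2.22) = 0.7975.
Rocket equation: v_e = Δv / ln(m₀/m_f) = 2870 / 0.7975 = 3598.7 m/s.

v_e ≈ 3600 m/s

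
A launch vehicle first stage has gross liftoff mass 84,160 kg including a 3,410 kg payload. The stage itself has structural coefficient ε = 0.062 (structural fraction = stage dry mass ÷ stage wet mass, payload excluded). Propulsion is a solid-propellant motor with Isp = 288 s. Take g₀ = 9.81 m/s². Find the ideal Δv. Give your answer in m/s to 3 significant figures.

Δv ≈ 6510 m/s

Stage wet mass = m₀ − payload = 84,160 − 3,410 = 80,750 kg.
Stage dry mass = ε × stage wet mass = 0.062 × 80,750 = 5,006.5 kg.
Burnout mass m_f = stage dry + payload = 5,006.5 + 3,410 = 8,416.5 kg.
v_e = Isp · g₀ = 288 × 9.81 = 2825.3 m/s.
Δv = v_e · ln(84,160/8,416.5) = 2825.3 × ln(9.999) = 2825.3 × 2.3025 ≈ 6505 m/s.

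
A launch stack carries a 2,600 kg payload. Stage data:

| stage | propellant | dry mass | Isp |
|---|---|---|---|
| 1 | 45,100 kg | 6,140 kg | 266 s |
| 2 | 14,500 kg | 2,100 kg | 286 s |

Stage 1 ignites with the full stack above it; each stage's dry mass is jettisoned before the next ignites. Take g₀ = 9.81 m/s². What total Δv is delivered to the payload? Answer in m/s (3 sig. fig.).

Ignition mass of stage 1 = 45,100+6,140 + 14,500+2,100 + 2,600 = 70,440 kg.
Stage 1: m₀ = 70,440 kg, m_f = 70,440 − 45,100 = 25,340 kg; Δv = 266×9.81×ln(2.78) = 2609.5×1.0224 ≈ 2668 m/s.
Stage 2: m₀ = 19,200 kg, m_f = 19,200 − 14,500 = 4,700 kg; Δv = 286×9.81×ln(4.085) = 2805.7×1.4073 ≈ 3949 m/s.
Total Δv = 2668 + 3949 = 6617 m/s.

Δv ≈ 6620 m/s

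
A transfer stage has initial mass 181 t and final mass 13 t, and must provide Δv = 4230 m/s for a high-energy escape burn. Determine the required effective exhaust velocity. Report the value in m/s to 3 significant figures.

ln(m₀/m_f) = ln(181000/13000) = ln(13.92) = 2.6335.
v_e = Δv / ln(m₀/m_f) = 4230 / 2.6335 = 1606.2 m/s.

v_e ≈ 1610 m/s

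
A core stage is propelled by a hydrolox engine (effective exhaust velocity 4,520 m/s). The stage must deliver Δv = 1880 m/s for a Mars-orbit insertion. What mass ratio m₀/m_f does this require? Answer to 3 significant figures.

mass ratio ≈ 1.52

Using Δv = v_e ln(m₀/m_f): m₀/m_f = exp(Δv / v_e) = exp(1880 / 4520.0) = exp(0.4159) = 1.5158.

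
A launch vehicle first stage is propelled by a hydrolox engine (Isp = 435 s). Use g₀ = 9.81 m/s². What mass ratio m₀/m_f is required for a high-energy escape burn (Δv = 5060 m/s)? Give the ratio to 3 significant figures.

mass ratio ≈ 3.27

v_e = Isp · g₀ = 435 × 9.81 = 4267.4 m/s.
Rocket equation: m₀/m_f = exp(Δv / v_e) = exp(5060 / 4267.4) = exp(1.1857) = 3.2731.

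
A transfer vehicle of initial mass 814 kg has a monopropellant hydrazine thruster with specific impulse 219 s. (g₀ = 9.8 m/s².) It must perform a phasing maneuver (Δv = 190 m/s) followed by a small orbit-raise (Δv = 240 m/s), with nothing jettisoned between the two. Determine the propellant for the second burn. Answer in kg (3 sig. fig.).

v_e = Isp · g₀ = 219 × 9.8 = 2146.2 m/s.
After the first burn: m = 814 × exp(−190/2146.2) = 814 × 0.91528 = 745.038 kg.
After the second burn: m = 745.038 × exp(−240/2146.2) = 745.038 × 0.89420 = 666.213 kg.
Second-burn propellant = 745.038 − 666.213 = 78.825 kg.

propellant for the second burn ≈ 78.8 kg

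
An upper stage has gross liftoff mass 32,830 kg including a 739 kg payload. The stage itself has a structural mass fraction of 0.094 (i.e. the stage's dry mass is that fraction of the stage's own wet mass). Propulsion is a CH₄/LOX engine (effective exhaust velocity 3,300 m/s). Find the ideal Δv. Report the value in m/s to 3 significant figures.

Δv ≈ 7150 m/s

Stage wet mass = m₀ − payload = 32,830 − 739 = 32,091 kg.
Stage dry mass = ε × stage wet mass = 0.094 × 32,091 = 3,016.55 kg.
Burnout mass m_f = stage dry + payload = 3,016.55 + 739 = 3,755.55 kg.
From the ideal rocket equation, Δv = v_e · ln(32,830/3,755.55) = 3300.0 × ln(8.742) = 3300.0 × 2.1681 ≈ 7155 m/s.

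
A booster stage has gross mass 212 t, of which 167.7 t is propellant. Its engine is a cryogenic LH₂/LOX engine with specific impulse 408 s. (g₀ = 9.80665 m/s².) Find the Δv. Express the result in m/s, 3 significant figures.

Δv ≈ 6260 m/s

v_e = Isp · g₀ = 408 × 9.80665 = 4001.1 m/s.
m_f = m₀ − m_prop = 212 − 167.7 = 44.3 t.
By the Tsiolkovsky rocket equation, Δv = v_e · ln(m₀/m_f) = 4001.1 × ln(4.786) = 4001.1 × 1.5656 ≈ 6264.1 m/s.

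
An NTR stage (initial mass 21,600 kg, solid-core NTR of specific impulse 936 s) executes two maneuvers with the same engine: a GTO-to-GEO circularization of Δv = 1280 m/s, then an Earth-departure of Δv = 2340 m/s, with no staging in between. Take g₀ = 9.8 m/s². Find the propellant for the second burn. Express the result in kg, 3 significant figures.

propellant for the second burn ≈ 4230 kg

v_e = Isp · g₀ = 936 × 9.8 = 9172.8 m/s.
After the first burn: m = 21600 × exp(−1280/9172.8) = 21600 × 0.86976 = 18,786.8 kg.
After the second burn: m = 18,786.8 × exp(−2340/9172.8) = 18,786.8 × 0.77484 = 14,556.8 kg.
Second-burn propellant = 18,786.8 − 14,556.8 = 4,230 kg.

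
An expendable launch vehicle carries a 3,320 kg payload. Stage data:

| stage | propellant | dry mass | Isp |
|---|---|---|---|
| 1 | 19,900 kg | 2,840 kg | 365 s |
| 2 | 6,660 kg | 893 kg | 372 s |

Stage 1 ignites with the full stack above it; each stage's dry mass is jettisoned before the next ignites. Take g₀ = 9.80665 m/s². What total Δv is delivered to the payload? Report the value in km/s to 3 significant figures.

Ignition mass of stage 1 = 19,900+2,840 + 6,660+893 + 3,320 = 33,613 kg.
Stage 1: m₀ = 33,613 kg, m_f = 33,613 − 19,900 = 13,713 kg; Δv = 365×9.80665×ln(2.451) = 3579.4×0.8966 ≈ 3209 m/s.
Stage 2: m₀ = 10,873 kg, m_f = 10,873 − 6,660 = 4,213 kg; Δv = 372×9.80665×ln(2.581) = 3648.1×0.9481 ≈ 3459 m/s.
Total Δv = 3209 + 3459 = 6668 m/s.

Δv ≈ 6.67 km/s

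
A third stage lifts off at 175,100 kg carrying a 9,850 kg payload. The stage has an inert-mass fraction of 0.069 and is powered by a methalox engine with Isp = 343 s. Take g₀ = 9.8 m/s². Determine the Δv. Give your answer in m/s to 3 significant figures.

Δv ≈ 7090 m/s

Stage wet mass = m₀ − payload = 175,100 − 9,850 = 165,250 kg.
Stage dry mass = ε × stage wet mass = 0.069 × 165,250 = 11,402.3 kg.
Burnout mass m_f = stage dry + payload = 11,402.3 + 9,850 = 21,252.3 kg.
v_e = Isp · g₀ = 343 × 9.8 = 3361.4 m/s.
Δv = v_e · ln(175,100/21,252.3) = 3361.4 × ln(8.239) = 3361.4 × 2.1089 ≈ 7089 m/s.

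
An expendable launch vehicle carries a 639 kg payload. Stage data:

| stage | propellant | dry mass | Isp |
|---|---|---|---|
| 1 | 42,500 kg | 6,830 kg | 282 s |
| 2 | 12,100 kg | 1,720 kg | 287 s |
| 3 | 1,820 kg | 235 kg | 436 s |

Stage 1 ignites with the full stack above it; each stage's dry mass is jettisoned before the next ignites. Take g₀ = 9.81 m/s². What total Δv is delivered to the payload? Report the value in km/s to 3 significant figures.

Δv ≈ 11.4 km/s

Ignition mass of stage 1 = 42,500+6,830 + 12,100+1,720 + 1,820+235 + 639 = 65,844 kg.
Stage 1: m₀ = 65,844 kg, m_f = 65,844 − 42,500 = 23,344 kg; Δv = 282×9.81×ln(2.821) = 2766.4×1.0369 ≈ 2869 m/s.
Stage 2: m₀ = 16,514 kg, m_f = 16,514 − 12,100 = 4,414 kg; Δv = 287×9.81×ln(3.741) = 2815.5×1.3194 ≈ 3715 m/s.
Stage 3: m₀ = 2,694 kg, m_f = 2,694 − 1,820 = 874 kg; Δv = 436×9.81×ln(3.082) = 4277.2×1.1257 ≈ 4815 m/s.
Total Δv = 2869 + 3715 + 4815 = 11399 m/s.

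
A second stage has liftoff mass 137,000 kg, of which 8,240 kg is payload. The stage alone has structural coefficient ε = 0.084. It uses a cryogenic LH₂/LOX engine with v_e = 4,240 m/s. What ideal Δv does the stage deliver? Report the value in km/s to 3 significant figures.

Stage wet mass = m₀ − payload = 137,000 − 8,240 = 128,760 kg.
Stage dry mass = ε × stage wet mass = 0.084 × 128,760 = 10,815.8 kg.
Burnout mass m_f = stage dry + payload = 10,815.8 + 8,240 = 19,055.8 kg.
By the Tsiolkovsky rocket equation, Δv = v_e · ln(137,000/19,055.8) = 4240.0 × ln(7.189) = 4240.0 × 1.9726 ≈ 8364 m/s.

Δv ≈ 8.36 km/s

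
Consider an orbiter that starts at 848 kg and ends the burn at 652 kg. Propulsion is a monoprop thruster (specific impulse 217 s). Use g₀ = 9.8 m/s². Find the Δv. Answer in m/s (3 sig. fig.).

Δv ≈ 559 m/s

v_e = Isp · g₀ = 217 × 9.8 = 2126.6 m/s.
Rocket equation: Δv = v_e · ln(m₀/m_f) = 2126.6 × ln(1.301) = 2126.6 × 0.2628 ≈ 558.9 m/s.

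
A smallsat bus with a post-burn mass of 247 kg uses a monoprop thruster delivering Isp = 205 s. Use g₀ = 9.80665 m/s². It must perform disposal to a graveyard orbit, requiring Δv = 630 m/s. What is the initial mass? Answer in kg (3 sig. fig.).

initial mass ≈ 338 kg

v_e = Isp · g₀ = 205 × 9.80665 = 2010.4 m/s.
By the Tsiolkovsky rocket equation, m₀/m_f = exp(Δv / v_e) = exp(630 / 2010.4) = exp(0.3134) = 1.3680.
m₀ = m_f × 1.3680 = 247 × 1.3680 = 337.896 kg.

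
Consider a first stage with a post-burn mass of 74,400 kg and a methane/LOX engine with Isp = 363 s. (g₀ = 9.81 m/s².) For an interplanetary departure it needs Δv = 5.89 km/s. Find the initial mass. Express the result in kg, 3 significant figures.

initial mass ≈ 389000 kg

v_e = Isp · g₀ = 363 × 9.81 = 3561.0 m/s.
By the Tsiolkovsky rocket equation, m₀/m_f = exp(Δv / v_e) = exp(5890 / 3561.0) = exp(1.6540) = 5.2279.
m₀ = m_f × 5.2279 = 74,400 × 5.2279 = 388,956 kg.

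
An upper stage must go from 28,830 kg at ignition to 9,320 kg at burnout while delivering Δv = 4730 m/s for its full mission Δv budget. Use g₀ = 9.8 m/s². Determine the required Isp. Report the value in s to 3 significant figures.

Isp ≈ 427 s

ln(m₀/m_f) = ln(28830/9320) = ln(3.093) = 1.1293.
v_e = Δv / ln(m₀/m_f) = 4730 / 1.1293 = 4188.6 m/s.
Isp = v_e / g₀ = 4188.6 / 9.8 = 427.4 s.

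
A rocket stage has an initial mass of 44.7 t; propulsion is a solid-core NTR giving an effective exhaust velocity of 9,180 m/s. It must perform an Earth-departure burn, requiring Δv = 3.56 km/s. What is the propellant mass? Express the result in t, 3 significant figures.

Using Δv = v_e ln(m₀/m_f): m₀/m_f = exp(Δv / v_e) = exp(3560 / 9180.0) = exp(0.3878) = 1.4737.
m_f = 44.7 / 1.4737 = 30.3318 t, so propellant = m₀ − m_f = 44.7 − 30.3318 = 14.3682 t.

propellant mass ≈ 14.4 t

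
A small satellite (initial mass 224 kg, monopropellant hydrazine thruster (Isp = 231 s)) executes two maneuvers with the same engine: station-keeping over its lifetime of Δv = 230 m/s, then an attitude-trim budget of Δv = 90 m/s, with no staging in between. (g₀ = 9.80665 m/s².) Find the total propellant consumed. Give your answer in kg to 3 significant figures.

v_e = Isp · g₀ = 231 × 9.80665 = 2265.3 m/s.
After the first burn: m = 224 × exp(−230/2265.3) = 224 × 0.90345 = 202.373 kg.
After the second burn: m = 202.373 × exp(−90/2265.3) = 202.373 × 0.96105 = 194.491 kg.
Total propellant = m₀ − m_final = 224 − 194.491 = 29.509 kg.

total propellant consumed ≈ 29.5 kg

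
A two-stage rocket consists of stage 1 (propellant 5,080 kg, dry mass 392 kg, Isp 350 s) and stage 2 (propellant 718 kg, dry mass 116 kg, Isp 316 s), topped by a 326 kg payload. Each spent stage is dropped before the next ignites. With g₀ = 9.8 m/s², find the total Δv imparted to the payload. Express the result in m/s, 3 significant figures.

Δv ≈ 7970 m/s

Ignition mass of stage 1 = 5,080+392 + 718+116 + 326 = 6,632 kg.
Stage 1: m₀ = 6,632 kg, m_f = 6,632 − 5,080 = 1,552 kg; Δv = 350×9.8×ln(4.273) = 3430.0×1.4524 ≈ 4982 m/s.
Stage 2: m₀ = 1,160 kg, m_f = 1,160 − 718 = 442 kg; Δv = 316×9.8×ln(2.624) = 3096.8×0.9649 ≈ 2988 m/s.
Total Δv = 4982 + 2988 = 7970 m/s.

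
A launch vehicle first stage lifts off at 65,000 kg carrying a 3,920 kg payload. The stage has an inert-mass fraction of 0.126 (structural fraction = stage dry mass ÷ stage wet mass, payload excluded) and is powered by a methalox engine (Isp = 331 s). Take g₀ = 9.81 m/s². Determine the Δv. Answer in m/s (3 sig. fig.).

Δv ≈ 5590 m/s

Stage wet mass = m₀ − payload = 65,000 − 3,920 = 61,080 kg.
Stage dry mass = ε × stage wet mass = 0.126 × 61,080 = 7,696.08 kg.
Burnout mass m_f = stage dry + payload = 7,696.08 + 3,920 = 11,616.08 kg.
v_e = Isp · g₀ = 331 × 9.81 = 3247.1 m/s.
Using Δv = v_e ln(m₀/m_f): Δv = v_e · ln(65,000/11,616.08) = 3247.1 × ln(5.596) = 3247.1 × 1.7220 ≈ 5592 m/s.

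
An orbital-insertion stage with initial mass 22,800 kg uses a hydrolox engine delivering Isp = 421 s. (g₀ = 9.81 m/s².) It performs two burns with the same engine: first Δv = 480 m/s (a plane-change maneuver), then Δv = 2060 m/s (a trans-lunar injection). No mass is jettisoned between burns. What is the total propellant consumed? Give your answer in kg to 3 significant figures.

v_e = Isp · g₀ = 421 × 9.81 = 4130.0 m/s.
After the first burn: m = 22800 × exp(−480/4130.0) = 22800 × 0.89028 = 20,298.4 kg.
After the second burn: m = 20,298.4 × exp(−2060/4130.0) = 20,298.4 × 0.60727 = 12,326.6 kg.
Total propellant = m₀ − m_final = 22800 − 12,326.6 = 10,473.4 kg.

total propellant consumed ≈ 10500 kg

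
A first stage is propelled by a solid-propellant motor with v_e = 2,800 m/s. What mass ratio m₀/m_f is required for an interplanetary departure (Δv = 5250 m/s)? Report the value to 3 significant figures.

From the ideal rocket equation, m₀/m_f = exp(Δv / v_e) = exp(5250 / 2800.0) = exp(1.8750) = 6.5208.

mass ratio ≈ 6.52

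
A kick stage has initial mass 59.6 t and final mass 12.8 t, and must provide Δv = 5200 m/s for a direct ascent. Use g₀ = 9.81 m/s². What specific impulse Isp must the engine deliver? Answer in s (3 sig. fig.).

ln(m₀/m_f) = ln(59600/12800) = ln(4.656) = 1.5382.
From the ideal rocket equation, v_e = Δv / ln(m₀/m_f) = 5200 / 1.5382 = 3380.6 m/s.
Isp = v_e / g₀ = 3380.6 / 9.81 = 344.6 s.

Isp ≈ 345 s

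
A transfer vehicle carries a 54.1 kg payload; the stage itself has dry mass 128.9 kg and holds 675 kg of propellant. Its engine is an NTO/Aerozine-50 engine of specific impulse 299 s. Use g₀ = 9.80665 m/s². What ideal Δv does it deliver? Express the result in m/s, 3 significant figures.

Δv ≈ 4530 m/s

v_e = Isp · g₀ = 299 × 9.80665 = 2932.2 m/s.
m₀ = payload + dry + propellant = 54.1 + 128.9 + 675 = 858 kg.
m_f = payload + dry = 54.1 + 128.9 = 183 kg.
By the Tsiolkovsky rocket equation, Δv = v_e · ln(m₀/m_f) = 2932.2 × ln(4.689) = 2932.2 × 1.5451 ≈ 4530.6 m/s.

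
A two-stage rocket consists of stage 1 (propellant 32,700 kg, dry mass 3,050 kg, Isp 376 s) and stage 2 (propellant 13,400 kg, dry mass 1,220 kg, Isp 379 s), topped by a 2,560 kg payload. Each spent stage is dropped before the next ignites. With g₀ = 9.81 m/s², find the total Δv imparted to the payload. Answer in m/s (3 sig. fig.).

Ignition mass of stage 1 = 32,700+3,050 + 13,400+1,220 + 2,560 = 52,930 kg.
Stage 1: m₀ = 52,930 kg, m_f = 52,930 − 32,700 = 20,230 kg; Δv = 376×9.81×ln(2.616) = 3688.6×0.9618 ≈ 3548 m/s.
Stage 2: m₀ = 17,180 kg, m_f = 17,180 − 13,400 = 3,780 kg; Δv = 379×9.81×ln(4.545) = 3718.0×1.5140 ≈ 5629 m/s.
Total Δv = 3548 + 5629 = 9177 m/s.

Δv ≈ 9180 m/s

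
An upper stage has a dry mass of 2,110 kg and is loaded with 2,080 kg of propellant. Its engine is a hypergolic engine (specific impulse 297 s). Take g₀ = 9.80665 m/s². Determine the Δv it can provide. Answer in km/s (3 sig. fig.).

Δv ≈ 2.00 km/s

v_e = Isp · g₀ = 297 × 9.80665 = 2912.6 m/s.
m₀ = m_dry + m_prop = 2,110 + 2,080 = 4,190 kg.
Using Δv = v_e ln(m₀/m_f): Δv = v_e · ln(m₀/m_f) = 2912.6 × ln(1.986) = 2912.6 × 0.6860 ≈ 1998.1 m/s.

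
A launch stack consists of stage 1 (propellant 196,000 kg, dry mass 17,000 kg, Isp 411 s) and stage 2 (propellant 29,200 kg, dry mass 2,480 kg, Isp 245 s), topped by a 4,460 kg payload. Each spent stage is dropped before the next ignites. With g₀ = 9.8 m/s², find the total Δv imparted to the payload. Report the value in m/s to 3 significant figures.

Δv ≈ 10200 m/s

Ignition mass of stage 1 = 196,000+17,000 + 29,200+2,480 + 4,460 = 249,140 kg.
Stage 1: m₀ = 249,140 kg, m_f = 249,140 − 196,000 = 53,140 kg; Δv = 411×9.8×ln(4.688) = 4027.8×1.5451 ≈ 6223 m/s.
Stage 2: m₀ = 36,140 kg, m_f = 36,140 − 29,200 = 6,940 kg; Δv = 245×9.8×ln(5.207) = 2401.0×1.6501 ≈ 3962 m/s.
Total Δv = 6223 + 3962 = 10185 m/s.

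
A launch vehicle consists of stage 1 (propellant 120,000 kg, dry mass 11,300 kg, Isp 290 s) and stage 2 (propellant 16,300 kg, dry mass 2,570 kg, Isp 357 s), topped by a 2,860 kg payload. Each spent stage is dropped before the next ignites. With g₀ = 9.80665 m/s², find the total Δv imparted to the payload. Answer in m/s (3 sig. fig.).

Δv ≈ 9220 m/s

Ignition mass of stage 1 = 120,000+11,300 + 16,300+2,570 + 2,860 = 153,030 kg.
Stage 1: m₀ = 153,030 kg, m_f = 153,030 − 120,000 = 33,030 kg; Δv = 290×9.80665×ln(4.633) = 2843.9×1.5332 ≈ 4360 m/s.
Stage 2: m₀ = 21,730 kg, m_f = 21,730 − 16,300 = 5,430 kg; Δv = 357×9.80665×ln(4.002) = 3501.0×1.3868 ≈ 4855 m/s.
Total Δv = 4360 + 4855 = 9215 m/s.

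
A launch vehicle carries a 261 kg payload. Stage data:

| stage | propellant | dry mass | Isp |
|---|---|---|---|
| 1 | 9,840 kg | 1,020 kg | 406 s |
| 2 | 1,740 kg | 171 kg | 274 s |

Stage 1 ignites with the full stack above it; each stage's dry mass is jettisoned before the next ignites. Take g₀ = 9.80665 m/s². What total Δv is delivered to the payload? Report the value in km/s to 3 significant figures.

Ignition mass of stage 1 = 9,840+1,020 + 1,740+171 + 261 = 13,032 kg.
Stage 1: m₀ = 13,032 kg, m_f = 13,032 − 9,840 = 3,192 kg; Δv = 406×9.80665×ln(4.083) = 3981.5×1.4068 ≈ 5601 m/s.
Stage 2: m₀ = 2,172 kg, m_f = 2,172 − 1,740 = 432 kg; Δv = 274×9.80665×ln(5.028) = 2687.0×1.6150 ≈ 4339 m/s.
Total Δv = 5601 + 4339 = 9940 m/s.

Δv ≈ 9.94 km/s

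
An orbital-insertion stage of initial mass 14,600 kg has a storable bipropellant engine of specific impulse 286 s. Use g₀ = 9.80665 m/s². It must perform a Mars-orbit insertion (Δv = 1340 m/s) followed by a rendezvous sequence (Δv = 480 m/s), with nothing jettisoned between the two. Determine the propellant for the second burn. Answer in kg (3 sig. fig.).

propellant for the second burn ≈ 1420 kg

v_e = Isp · g₀ = 286 × 9.80665 = 2804.7 m/s.
After the first burn: m = 14600 × exp(−1340/2804.7) = 14600 × 0.62017 = 9,054.48 kg.
After the second burn: m = 9,054.48 × exp(−480/2804.7) = 9,054.48 × 0.84270 = 7,630.21 kg.
Second-burn propellant = 9,054.48 − 7,630.21 = 1,424.27 kg.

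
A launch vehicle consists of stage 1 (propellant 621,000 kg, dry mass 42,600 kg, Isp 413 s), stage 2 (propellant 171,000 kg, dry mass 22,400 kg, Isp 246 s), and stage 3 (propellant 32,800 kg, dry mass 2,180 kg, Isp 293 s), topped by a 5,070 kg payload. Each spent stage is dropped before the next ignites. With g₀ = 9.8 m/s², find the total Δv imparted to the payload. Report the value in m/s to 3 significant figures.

Ignition mass of stage 1 = 621,000+42,600 + 171,000+22,400 + 32,800+2,180 + 5,070 = 897,050 kg.
Stage 1: m₀ = 897,050 kg, m_f = 897,050 − 621,000 = 276,050 kg; Δv = 413×9.8×ln(3.25) = 4047.4×1.1785 ≈ 4770 m/s.
Stage 2: m₀ = 233,450 kg, m_f = 233,450 − 171,000 = 62,450 kg; Δv = 246×9.8×ln(3.738) = 2410.8×1.3186 ≈ 3179 m/s.
Stage 3: m₀ = 40,050 kg, m_f = 40,050 − 32,800 = 7,250 kg; Δv = 293×9.8×ln(5.524) = 2871.4×1.7091 ≈ 4908 m/s.
Total Δv = 4770 + 3179 + 4908 = 12857 m/s.

Δv ≈ 12900 m/s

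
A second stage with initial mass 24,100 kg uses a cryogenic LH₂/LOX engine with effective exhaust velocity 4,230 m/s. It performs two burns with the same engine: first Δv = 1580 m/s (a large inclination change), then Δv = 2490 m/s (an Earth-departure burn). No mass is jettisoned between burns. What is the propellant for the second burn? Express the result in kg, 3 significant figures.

propellant for the second burn ≈ 7380 kg

After the first burn: m = 24100 × exp(−1580/4230.0) = 24100 × 0.68831 = 16,588.3 kg.
After the second burn: m = 16,588.3 × exp(−2490/4230.0) = 16,588.3 × 0.55507 = 9,207.67 kg.
Second-burn propellant = 16,588.3 − 9,207.67 = 7,380.63 kg.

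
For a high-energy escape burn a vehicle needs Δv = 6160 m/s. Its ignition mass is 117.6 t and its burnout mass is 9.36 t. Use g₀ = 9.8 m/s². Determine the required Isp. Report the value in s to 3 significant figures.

Isp ≈ 248 s

ln(m₀/m_f) = ln(117600/9360) = ln(12.56) = 2.5308.
Using Δv = v_e ln(m₀/m_f): v_e = Δv / ln(m₀/m_f) = 6160 / 2.5308 = 2434.0 m/s.
Isp = v_e / g₀ = 2434.0 / 9.8 = 248.4 s.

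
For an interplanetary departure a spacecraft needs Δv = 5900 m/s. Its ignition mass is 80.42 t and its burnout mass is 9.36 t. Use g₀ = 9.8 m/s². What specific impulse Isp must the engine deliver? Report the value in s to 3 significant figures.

Isp ≈ 280 s

ln(m₀/m_f) = ln(80420/9360) = ln(8.592) = 2.1508.
Rocket equation: v_e = Δv / ln(m₀/m_f) = 5900 / 2.1508 = 2743.1 m/s.
Isp = v_e / g₀ = 2743.1 / 9.8 = 279.9 s.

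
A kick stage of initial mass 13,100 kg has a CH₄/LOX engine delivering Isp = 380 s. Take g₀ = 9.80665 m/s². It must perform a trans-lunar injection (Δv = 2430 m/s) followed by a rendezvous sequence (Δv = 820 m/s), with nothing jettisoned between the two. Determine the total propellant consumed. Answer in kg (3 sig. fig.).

total propellant consumed ≈ 7620 kg

v_e = Isp · g₀ = 380 × 9.80665 = 3726.5 m/s.
After the first burn: m = 13100 × exp(−2430/3726.5) = 13100 × 0.52096 = 6,824.58 kg.
After the second burn: m = 6,824.58 × exp(−820/3726.5) = 6,824.58 × 0.80248 = 5,476.59 kg.
Total propellant = m₀ − m_final = 13100 − 5,476.59 = 7,623.41 kg.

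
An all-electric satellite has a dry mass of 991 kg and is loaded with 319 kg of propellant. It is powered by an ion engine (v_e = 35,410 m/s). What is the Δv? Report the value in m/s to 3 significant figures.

m₀ = m_dry + m_prop = 991 + 319 = 1,310 kg.
Using Δv = v_e ln(m₀/m_f): Δv = v_e · ln(m₀/m_f) = 35410.0 × ln(1.322) = 35410.0 × 0.2791 ≈ 9881.8 m/s.

Δv ≈ 9880 m/s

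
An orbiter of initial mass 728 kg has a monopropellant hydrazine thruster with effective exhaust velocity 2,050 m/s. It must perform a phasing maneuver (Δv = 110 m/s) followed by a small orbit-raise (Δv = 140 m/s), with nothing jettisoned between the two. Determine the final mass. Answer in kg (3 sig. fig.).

After the first burn: m = 728 × exp(−110/2050.0) = 728 × 0.94776 = 689.969 kg.
After the second burn: m = 689.969 × exp(−140/2050.0) = 689.969 × 0.93399 = 644.424 kg.

final mass ≈ 644 kg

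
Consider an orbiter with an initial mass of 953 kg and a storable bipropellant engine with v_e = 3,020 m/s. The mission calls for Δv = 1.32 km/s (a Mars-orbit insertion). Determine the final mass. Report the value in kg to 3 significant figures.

final mass ≈ 616 kg

m₀/m_f = exp(Δv / v_e) = exp(1320 / 3020.0) = exp(0.4371) = 1.5482.
m_f = m₀ / 1.5482 = 953 / 1.5482 = 615.554 kg.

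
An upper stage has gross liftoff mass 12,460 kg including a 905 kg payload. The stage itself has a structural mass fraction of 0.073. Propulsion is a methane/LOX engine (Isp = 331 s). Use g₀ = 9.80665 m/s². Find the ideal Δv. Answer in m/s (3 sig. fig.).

Stage wet mass = m₀ − payload = 12,460 − 905 = 11,555 kg.
Stage dry mass = ε × stage wet mass = 0.073 × 11,555 = 843.515 kg.
Burnout mass m_f = stage dry + payload = 843.515 + 905 = 1,748.515 kg.
v_e = Isp · g₀ = 331 × 9.80665 = 3246.0 m/s.
Δv = v_e · ln(12,460/1,748.515) = 3246.0 × ln(7.126) = 3246.0 × 1.9638 ≈ 6374 m/s.

Δv ≈ 6370 m/s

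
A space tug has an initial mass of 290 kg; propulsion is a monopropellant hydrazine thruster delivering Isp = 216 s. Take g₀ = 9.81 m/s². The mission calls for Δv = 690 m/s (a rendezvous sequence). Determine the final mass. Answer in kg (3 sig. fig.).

v_e = Isp · g₀ = 216 × 9.81 = 2119.0 m/s.
By the Tsiolkovsky rocket equation, m₀/m_f = exp(Δv / v_e) = exp(690 / 2119.0) = exp(0.3256) = 1.3849.
m_f = m₀ / 1.3849 = 290 / 1.3849 = 209.401 kg.

final mass ≈ 209 kg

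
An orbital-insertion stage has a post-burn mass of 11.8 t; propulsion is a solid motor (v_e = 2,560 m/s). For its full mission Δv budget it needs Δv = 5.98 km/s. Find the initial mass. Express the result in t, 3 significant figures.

m₀/m_f = exp(Δv / v_e) = exp(5980 / 2560.0) = exp(2.3359) = 10.3391.
m₀ = m_f × 10.3391 = 11.8 × 10.3391 = 122.001 t.

initial mass ≈ 122 t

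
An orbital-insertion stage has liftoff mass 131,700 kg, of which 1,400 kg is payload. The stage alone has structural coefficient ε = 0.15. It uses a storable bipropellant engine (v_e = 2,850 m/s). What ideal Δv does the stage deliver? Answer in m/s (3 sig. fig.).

Δv ≈ 5240 m/s

Stage wet mass = m₀ − payload = 131,700 − 1,400 = 130,300 kg.
Stage dry mass = ε × stage wet mass = 0.15 × 130,300 = 19,545 kg.
Burnout mass m_f = stage dry + payload = 19,545 + 1,400 = 20,945 kg.
Δv = v_e · ln(131,700/20,945) = 2850.0 × ln(6.288) = 2850.0 × 1.8386 ≈ 5240 m/s.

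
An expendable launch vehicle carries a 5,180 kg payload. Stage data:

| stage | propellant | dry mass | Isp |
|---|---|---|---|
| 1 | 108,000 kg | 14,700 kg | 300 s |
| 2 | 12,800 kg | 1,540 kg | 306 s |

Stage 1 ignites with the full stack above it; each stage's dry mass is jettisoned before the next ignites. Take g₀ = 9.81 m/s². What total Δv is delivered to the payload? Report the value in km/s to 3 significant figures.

Δv ≈ 7.39 km/s

Ignition mass of stage 1 = 108,000+14,700 + 12,800+1,540 + 5,180 = 142,220 kg.
Stage 1: m₀ = 142,220 kg, m_f = 142,220 − 108,000 = 34,220 kg; Δv = 300×9.81×ln(4.156) = 2943.0×1.4246 ≈ 4192 m/s.
Stage 2: m₀ = 19,520 kg, m_f = 19,520 − 12,800 = 6,720 kg; Δv = 306×9.81×ln(2.905) = 3001.9×1.0664 ≈ 3201 m/s.
Total Δv = 4192 + 3201 = 7393 m/s.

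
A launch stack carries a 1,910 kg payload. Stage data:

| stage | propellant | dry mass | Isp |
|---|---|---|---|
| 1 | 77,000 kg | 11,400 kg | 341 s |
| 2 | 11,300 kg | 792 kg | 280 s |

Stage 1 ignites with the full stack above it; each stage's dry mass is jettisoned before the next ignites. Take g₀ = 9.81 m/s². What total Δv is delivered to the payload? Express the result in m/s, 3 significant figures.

Ignition mass of stage 1 = 77,000+11,400 + 11,300+792 + 1,910 = 102,402 kg.
Stage 1: m₀ = 102,402 kg, m_f = 102,402 − 77,000 = 25,402 kg; Δv = 341×9.81×ln(4.031) = 3345.2×1.3941 ≈ 4663 m/s.
Stage 2: m₀ = 14,002 kg, m_f = 14,002 − 11,300 = 2,702 kg; Δv = 280×9.81×ln(5.182) = 2746.8×1.6452 ≈ 4519 m/s.
Total Δv = 4663 + 4519 = 9182 m/s.

Δv ≈ 9180 m/s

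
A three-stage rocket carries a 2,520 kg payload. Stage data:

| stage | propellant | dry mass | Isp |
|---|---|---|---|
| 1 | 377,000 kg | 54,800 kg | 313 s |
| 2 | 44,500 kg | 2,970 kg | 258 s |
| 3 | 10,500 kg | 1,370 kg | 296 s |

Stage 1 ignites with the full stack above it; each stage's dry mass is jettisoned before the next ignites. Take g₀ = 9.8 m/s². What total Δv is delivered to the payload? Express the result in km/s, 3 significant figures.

Δv ≈ 11.4 km/s

Ignition mass of stage 1 = 377,000+54,800 + 44,500+2,970 + 10,500+1,370 + 2,520 = 493,660 kg.
Stage 1: m₀ = 493,660 kg, m_f = 493,660 − 377,000 = 116,660 kg; Δv = 313×9.8×ln(4.232) = 3067.4×1.4426 ≈ 4425 m/s.
Stage 2: m₀ = 61,860 kg, m_f = 61,860 − 44,500 = 17,360 kg; Δv = 258×9.8×ln(3.563) = 2528.4×1.2707 ≈ 3213 m/s.
Stage 3: m₀ = 14,390 kg, m_f = 14,390 − 10,500 = 3,890 kg; Δv = 296×9.8×ln(3.699) = 2900.8×1.3081 ≈ 3795 m/s.
Total Δv = 4425 + 3213 + 3795 = 11433 m/s.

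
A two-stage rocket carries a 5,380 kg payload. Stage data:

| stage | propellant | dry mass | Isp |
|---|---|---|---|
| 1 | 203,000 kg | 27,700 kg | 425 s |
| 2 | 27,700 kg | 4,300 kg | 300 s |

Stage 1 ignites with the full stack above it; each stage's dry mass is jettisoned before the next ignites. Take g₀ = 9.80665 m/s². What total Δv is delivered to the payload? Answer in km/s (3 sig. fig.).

Ignition mass of stage 1 = 203,000+27,700 + 27,700+4,300 + 5,380 = 268,080 kg.
Stage 1: m₀ = 268,080 kg, m_f = 268,080 − 203,000 = 65,080 kg; Δv = 425×9.80665×ln(4.119) = 4167.8×1.4157 ≈ 5900 m/s.
Stage 2: m₀ = 37,380 kg, m_f = 37,380 − 27,700 = 9,680 kg; Δv = 300×9.80665×ln(3.862) = 2942.0×1.3511 ≈ 3975 m/s.
Total Δv = 5900 + 3975 = 9875 m/s.

Δv ≈ 9.88 km/s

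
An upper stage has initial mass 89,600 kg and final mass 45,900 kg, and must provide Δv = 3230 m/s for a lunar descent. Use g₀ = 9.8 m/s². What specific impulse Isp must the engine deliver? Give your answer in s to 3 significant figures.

Isp ≈ 493 s

ln(m₀/m_f) = ln(89600/45900) = ln(1.952) = 0.6689.
Rocket equation: v_e = Δv / ln(m₀/m_f) = 3230 / 0.6689 = 4828.9 m/s.
Isp = v_e / g₀ = 4828.9 / 9.8 = 492.7 s.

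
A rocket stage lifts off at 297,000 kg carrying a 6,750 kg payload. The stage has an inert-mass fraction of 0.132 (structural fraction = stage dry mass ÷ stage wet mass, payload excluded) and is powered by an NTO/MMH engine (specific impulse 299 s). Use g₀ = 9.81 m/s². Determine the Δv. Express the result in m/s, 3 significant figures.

Stage wet mass = m₀ − payload = 297,000 − 6,750 = 290,250 kg.
Stage dry mass = ε × stage wet mass = 0.132 × 290,250 = 38,313 kg.
Burnout mass m_f = stage dry + payload = 38,313 + 6,750 = 45,063 kg.
v_e = Isp · g₀ = 299 × 9.81 = 2933.2 m/s.
Δv = v_e · ln(297,000/45,063) = 2933.2 × ln(6.591) = 2933.2 × 1.8857 ≈ 5531 m/s.

Δv ≈ 5530 m/s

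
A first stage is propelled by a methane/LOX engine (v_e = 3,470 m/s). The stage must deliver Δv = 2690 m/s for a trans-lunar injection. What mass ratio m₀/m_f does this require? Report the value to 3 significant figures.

mass ratio ≈ 2.17

Using Δv = v_e ln(m₀/m_f): m₀/m_f = exp(Δv / v_e) = exp(2690 / 3470.0) = exp(0.7752) = 2.1711.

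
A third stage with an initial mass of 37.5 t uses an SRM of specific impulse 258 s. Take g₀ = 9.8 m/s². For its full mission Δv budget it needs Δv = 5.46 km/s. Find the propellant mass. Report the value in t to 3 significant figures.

v_e = Isp · g₀ = 258 × 9.8 = 2528.4 m/s.
Using Δv = v_e ln(m₀/m_f): m₀/m_f = exp(Δv / v_e) = exp(5460 / 2528.4) = exp(2.1595) = 8.6665.
m_f = 37.5 / 8.6665 = 4.32701 t, so propellant = m₀ − m_f = 37.5 − 4.32701 = 33.17299 t.

propellant mass ≈ 33.2 t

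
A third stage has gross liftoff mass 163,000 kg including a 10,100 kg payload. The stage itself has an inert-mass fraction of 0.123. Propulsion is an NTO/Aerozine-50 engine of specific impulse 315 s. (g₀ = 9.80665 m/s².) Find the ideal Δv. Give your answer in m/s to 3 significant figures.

Δv ≈ 5340 m/s

Stage wet mass = m₀ − payload = 163,000 − 10,100 = 152,900 kg.
Stage dry mass = ε × stage wet mass = 0.123 × 152,900 = 18,806.7 kg.
Burnout mass m_f = stage dry + payload = 18,806.7 + 10,100 = 28,906.7 kg.
v_e = Isp · g₀ = 315 × 9.80665 = 3089.1 m/s.
Δv = v_e · ln(163,000/28,906.7) = 3089.1 × ln(5.639) = 3089.1 × 1.7297 ≈ 5343 m/s.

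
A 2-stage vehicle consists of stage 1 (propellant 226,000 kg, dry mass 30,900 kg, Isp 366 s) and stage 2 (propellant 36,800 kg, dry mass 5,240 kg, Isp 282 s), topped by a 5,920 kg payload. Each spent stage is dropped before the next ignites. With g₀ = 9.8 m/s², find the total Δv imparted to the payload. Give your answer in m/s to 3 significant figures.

Δv ≈ 8880 m/s

Ignition mass of stage 1 = 226,000+30,900 + 36,800+5,240 + 5,920 = 304,860 kg.
Stage 1: m₀ = 304,860 kg, m_f = 304,860 − 226,000 = 78,860 kg; Δv = 366×9.8×ln(3.866) = 3586.8×1.3522 ≈ 4850 m/s.
Stage 2: m₀ = 47,960 kg, m_f = 47,960 − 36,800 = 11,160 kg; Δv = 282×9.8×ln(4.297) = 2763.6×1.4580 ≈ 4029 m/s.
Total Δv = 4850 + 4029 = 8879 m/s.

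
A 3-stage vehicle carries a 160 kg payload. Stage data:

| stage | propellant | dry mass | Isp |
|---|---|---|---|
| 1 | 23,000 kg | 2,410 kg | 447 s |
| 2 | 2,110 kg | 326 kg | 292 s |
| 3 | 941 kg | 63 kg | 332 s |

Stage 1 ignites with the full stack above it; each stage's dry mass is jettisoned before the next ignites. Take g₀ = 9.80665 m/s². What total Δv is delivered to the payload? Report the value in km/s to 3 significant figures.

Ignition mass of stage 1 = 23,000+2,410 + 2,110+326 + 941+63 + 160 = 29,010 kg.
Stage 1: m₀ = 29,010 kg, m_f = 29,010 − 23,000 = 6,010 kg; Δv = 447×9.80665×ln(4.827) = 4383.6×1.5742 ≈ 6901 m/s.
Stage 2: m₀ = 3,600 kg, m_f = 3,600 − 2,110 = 1,490 kg; Δv = 292×9.80665×ln(2.416) = 2863.5×0.8822 ≈ 2526 m/s.
Stage 3: m₀ = 1,164 kg, m_f = 1,164 − 941 = 223 kg; Δv = 332×9.80665×ln(5.22) = 3255.8×1.6524 ≈ 5380 m/s.
Total Δv = 6901 + 2526 + 5380 = 14807 m/s.

Δv ≈ 14.8 km/s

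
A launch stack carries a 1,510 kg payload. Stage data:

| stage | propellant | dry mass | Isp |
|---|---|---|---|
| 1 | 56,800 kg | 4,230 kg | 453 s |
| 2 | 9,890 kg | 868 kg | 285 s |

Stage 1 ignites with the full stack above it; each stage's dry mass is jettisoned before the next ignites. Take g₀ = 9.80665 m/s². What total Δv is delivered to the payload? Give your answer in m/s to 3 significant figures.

Ignition mass of stage 1 = 56,800+4,230 + 9,890+868 + 1,510 = 73,298 kg.
Stage 1: m₀ = 73,298 kg, m_f = 73,298 − 56,800 = 16,498 kg; Δv = 453×9.80665×ln(4.443) = 4442.4×1.4913 ≈ 6625 m/s.
Stage 2: m₀ = 12,268 kg, m_f = 12,268 − 9,890 = 2,378 kg; Δv = 285×9.80665×ln(5.159) = 2794.9×1.6407 ≈ 4586 m/s.
Total Δv = 6625 + 4586 = 11211 m/s.

Δv ≈ 11200 m/s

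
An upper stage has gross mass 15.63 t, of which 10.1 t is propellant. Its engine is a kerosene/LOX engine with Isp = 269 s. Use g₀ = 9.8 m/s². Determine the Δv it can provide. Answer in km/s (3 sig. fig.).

Δv ≈ 2.74 km/s

v_e = Isp · g₀ = 269 × 9.8 = 2636.2 m/s.
m_f = m₀ − m_prop = 15.63 − 10.1 = 5.53 t.
From the ideal rocket equation, Δv = v_e · ln(m₀/m_f) = 2636.2 × ln(2.826) = 2636.2 × 1.0390 ≈ 2739.0 m/s.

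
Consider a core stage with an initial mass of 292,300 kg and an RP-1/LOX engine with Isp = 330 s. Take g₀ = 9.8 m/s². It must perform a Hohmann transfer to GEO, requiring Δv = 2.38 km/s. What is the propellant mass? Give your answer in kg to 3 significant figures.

propellant mass ≈ 152000 kg

v_e = Isp · g₀ = 330 × 9.8 = 3234.0 m/s.
By the Tsiolkovsky rocket equation, m₀/m_f = exp(Δv / v_e) = exp(2380 / 3234.0) = exp(0.7359) = 2.0874.
m_f = 292,300 / 2.0874 = 140,031 kg, so propellant = m₀ − m_f = 292,300 − 140,031 = 152,269 kg.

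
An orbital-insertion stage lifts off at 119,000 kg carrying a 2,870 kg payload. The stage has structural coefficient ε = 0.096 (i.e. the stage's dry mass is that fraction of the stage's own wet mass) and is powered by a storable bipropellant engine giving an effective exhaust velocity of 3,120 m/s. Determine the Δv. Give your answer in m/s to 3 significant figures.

Stage wet mass = m₀ − payload = 119,000 − 2,870 = 116,130 kg.
Stage dry mass = ε × stage wet mass = 0.096 × 116,130 = 11,148.5 kg.
Burnout mass m_f = stage dry + payload = 11,148.5 + 2,870 = 14,018.5 kg.
Δv = v_e · ln(119,000/14,018.5) = 3120.0 × ln(8.489) = 3120.0 × 2.1387 ≈ 6673 m/s.

Δv ≈ 6670 m/s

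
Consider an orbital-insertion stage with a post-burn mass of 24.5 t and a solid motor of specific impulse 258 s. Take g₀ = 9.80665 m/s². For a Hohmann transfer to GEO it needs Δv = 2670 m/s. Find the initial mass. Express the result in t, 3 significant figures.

initial mass ≈ 70.4 t

v_e = Isp · g₀ = 258 × 9.80665 = 2530.1 m/s.
Using Δv = v_e ln(m₀/m_f): m₀/m_f = exp(Δv / v_e) = exp(2670 / 2530.1) = exp(1.0553) = 2.8728.
m₀ = m_f × 2.8728 = 24.5 × 2.8728 = 70.3836 t.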